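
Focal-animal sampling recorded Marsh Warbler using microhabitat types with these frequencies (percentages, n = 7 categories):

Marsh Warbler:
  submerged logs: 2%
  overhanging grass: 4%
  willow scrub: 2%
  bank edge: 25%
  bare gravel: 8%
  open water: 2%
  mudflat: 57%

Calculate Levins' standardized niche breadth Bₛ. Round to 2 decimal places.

Convert percentages to proportions (divide by 100).
Σpᵢ² = 0.02² + 0.04² + 0.02² + 0.25² + 0.08² + 0.02² + 0.57² = 0.0004 + 0.0016 + 0.0004 + 0.0625 + 0.0064 + 0.0004 + 0.3249 = 0.3966
B = 1 / 0.3966 = 2.5214
Bₛ = (B − 1)/(n − 1) = (2.5214 − 1)/(7 − 1) = 1.5214/6 = 0.2536

0.25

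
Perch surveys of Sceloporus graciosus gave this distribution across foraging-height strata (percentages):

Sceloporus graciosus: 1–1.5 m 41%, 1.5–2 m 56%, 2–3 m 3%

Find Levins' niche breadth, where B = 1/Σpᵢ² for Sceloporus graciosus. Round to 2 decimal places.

Convert percentages to proportions (divide by 100).
Σpᵢ² = 0.41² + 0.56² + 0.03² = 0.1681 + 0.3136 + 0.0009 = 0.4826
B = 1 / 0.4826 = 2.0721

2.07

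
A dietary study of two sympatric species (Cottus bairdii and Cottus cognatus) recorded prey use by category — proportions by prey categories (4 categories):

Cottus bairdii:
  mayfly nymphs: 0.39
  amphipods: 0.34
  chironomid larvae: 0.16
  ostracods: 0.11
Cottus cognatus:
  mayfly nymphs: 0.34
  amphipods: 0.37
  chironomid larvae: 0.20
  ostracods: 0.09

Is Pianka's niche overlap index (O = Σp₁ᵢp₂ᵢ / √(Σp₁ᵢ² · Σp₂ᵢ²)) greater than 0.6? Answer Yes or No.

Yes

Σ p₁ᵢp₂ᵢ = 0.1326 + 0.1258 + 0.0320 + 0.0099 = 0.3003
Σp_1ᵢ² = 0.39² + 0.34² + 0.16² + 0.11² = 0.1521 + 0.1156 + 0.0256 + 0.0121 = 0.3054
Σp_2ᵢ² = 0.34² + 0.37² + 0.20² + 0.09² = 0.1156 + 0.1369 + 0.0400 + 0.0081 = 0.3006
O = 0.3003 / √(0.3054 × 0.3006) = 0.3003 / 0.30299 = 0.9911
O = 0.9911 > 0.6 → Yes.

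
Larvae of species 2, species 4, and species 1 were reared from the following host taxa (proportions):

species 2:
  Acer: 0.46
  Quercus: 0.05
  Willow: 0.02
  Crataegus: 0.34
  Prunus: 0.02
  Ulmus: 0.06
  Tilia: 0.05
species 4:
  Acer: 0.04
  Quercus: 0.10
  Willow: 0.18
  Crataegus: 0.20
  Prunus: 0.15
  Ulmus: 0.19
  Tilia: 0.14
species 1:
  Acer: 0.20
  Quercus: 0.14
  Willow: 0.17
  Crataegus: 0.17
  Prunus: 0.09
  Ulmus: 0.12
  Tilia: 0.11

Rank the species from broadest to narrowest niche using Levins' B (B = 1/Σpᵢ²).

Σp_2ᵢ² = 0.46² + 0.05² + 0.02² + 0.34² + 0.02² + 0.06² + 0.05² = 0.2116 + 0.0025 + 0.0004 + 0.1156 + 0.0004 + 0.0036 + 0.0025 = 0.3366
B_2 = 1 / 0.3366 = 2.9709
Σp_4ᵢ² = 0.04² + 0.10² + 0.18² + 0.20² + 0.15² + 0.19² + 0.14² = 0.0016 + 0.0100 + 0.0324 + 0.0400 + 0.0225 + 0.0361 + 0.0196 = 0.1622
B_4 = 1 / 0.1622 = 6.1652
Σp_1ᵢ² = 0.20² + 0.14² + 0.17² + 0.17² + 0.09² + 0.12² + 0.11² = 0.0400 + 0.0196 + 0.0289 + 0.0289 + 0.0081 + 0.0144 + 0.0121 = 0.1520
B_1 = 1 / 0.1520 = 6.5789
Ranking by B (broadest → narrowest): species 1 (6.58) > species 4 (6.17) > species 2 (2.97)

species 1 > species 4 > species 2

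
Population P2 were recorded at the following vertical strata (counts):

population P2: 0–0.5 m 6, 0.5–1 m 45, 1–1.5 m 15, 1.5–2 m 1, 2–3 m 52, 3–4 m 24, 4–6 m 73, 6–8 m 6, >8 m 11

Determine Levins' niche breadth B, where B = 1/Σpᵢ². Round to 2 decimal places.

4.91

Proportions for population P2 (n=233): 6/233=0.0258, 45/233=0.1931, 15/233=0.0644, 1/233=0.0043, 52/233=0.2232, 24/233=0.1030, 73/233=0.3133, 6/233=0.0258, 11/233=0.0472
Σpᵢ² = 0.0258² + 0.1931² + 0.0644² + 0.0043² + 0.2232² + 0.1030² + 0.3133² + 0.0258² + 0.0472² = 0.000666 + 0.037288 + 0.004147 + 0.000018 + 0.049818 + 0.010609 + 0.098157 + 0.000666 + 0.002228 = 0.203597
B = 1 / 0.203597 = 4.9117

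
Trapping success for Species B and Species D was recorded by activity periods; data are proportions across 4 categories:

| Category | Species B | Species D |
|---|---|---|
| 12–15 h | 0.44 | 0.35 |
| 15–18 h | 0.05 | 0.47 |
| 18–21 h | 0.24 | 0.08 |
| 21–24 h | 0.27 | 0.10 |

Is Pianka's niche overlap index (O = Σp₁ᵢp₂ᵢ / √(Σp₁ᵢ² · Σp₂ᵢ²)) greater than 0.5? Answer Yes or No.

Yes

Σ p₁ᵢp₂ᵢ = 0.1540 + 0.0235 + 0.0192 + 0.0270 = 0.2237
Σp_1ᵢ² = 0.44² + 0.05² + 0.24² + 0.27² = 0.1936 + 0.0025 + 0.0576 + 0.0729 = 0.3266
Σp_2ᵢ² = 0.35² + 0.47² + 0.08² + 0.10² = 0.1225 + 0.2209 + 0.0064 + 0.0100 = 0.3598
O = 0.2237 / √(0.3266 × 0.3598) = 0.2237 / 0.34280 = 0.6526
O = 0.6526 > 0.5 → Yes.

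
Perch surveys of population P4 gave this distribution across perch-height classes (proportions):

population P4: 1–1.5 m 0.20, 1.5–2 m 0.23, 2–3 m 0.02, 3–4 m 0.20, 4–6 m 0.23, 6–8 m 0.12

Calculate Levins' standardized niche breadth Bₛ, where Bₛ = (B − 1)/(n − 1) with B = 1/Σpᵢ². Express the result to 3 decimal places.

Σpᵢ² = 0.20² + 0.23² + 0.02² + 0.20² + 0.23² + 0.12² = 0.0400 + 0.0529 + 0.0004 + 0.0400 + 0.0529 + 0.0144 = 0.2006
B = 1 / 0.2006 = 4.98504
Bₛ = (B − 1)/(n − 1) = (4.98504 − 1)/(6 − 1) = 3.98504/5 = 0.79701

0.797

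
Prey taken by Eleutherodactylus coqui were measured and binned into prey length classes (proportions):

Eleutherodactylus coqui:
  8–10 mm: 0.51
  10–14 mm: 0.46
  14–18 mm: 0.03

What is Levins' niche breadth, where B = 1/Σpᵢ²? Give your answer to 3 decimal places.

Σpᵢ² = 0.51² + 0.46² + 0.03² = 0.2601 + 0.2116 + 0.0009 = 0.4726
B = 1 / 0.4726 = 2.11595

2.116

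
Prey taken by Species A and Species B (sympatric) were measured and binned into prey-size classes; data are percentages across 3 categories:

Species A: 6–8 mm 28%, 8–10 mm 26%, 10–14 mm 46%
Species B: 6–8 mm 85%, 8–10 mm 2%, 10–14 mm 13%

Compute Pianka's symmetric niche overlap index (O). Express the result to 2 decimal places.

0.59

Convert percentages to proportions (divide by 100).
Σ p₁ᵢp₂ᵢ = 0.2380 + 0.0052 + 0.0598 = 0.3030
Σp_1ᵢ² = 0.28² + 0.26² + 0.46² = 0.0784 + 0.0676 + 0.2116 = 0.3576
Σp_2ᵢ² = 0.85² + 0.02² + 0.13² = 0.7225 + 0.0004 + 0.0169 = 0.7398
O = 0.3030 / √(0.3576 × 0.7398) = 0.3030 / 0.51435 = 0.5891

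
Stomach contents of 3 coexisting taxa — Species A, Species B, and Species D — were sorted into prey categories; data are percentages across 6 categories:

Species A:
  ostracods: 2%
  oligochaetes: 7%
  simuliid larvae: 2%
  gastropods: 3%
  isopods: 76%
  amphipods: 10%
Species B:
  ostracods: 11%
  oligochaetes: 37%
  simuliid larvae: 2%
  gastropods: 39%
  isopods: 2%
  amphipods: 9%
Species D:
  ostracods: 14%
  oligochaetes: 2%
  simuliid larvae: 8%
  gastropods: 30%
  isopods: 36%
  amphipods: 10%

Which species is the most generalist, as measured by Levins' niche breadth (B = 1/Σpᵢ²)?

Species D

Convert percentages to proportions (divide by 100).
Σp_Aᵢ² = 0.02² + 0.07² + 0.02² + 0.03² + 0.76² + 0.10² = 0.0004 + 0.0049 + 0.0004 + 0.0009 + 0.5776 + 0.0100 = 0.5942
B_A = 1 / 0.5942 = 1.6829
Σp_Bᵢ² = 0.11² + 0.37² + 0.02² + 0.39² + 0.02² + 0.09² = 0.0121 + 0.1369 + 0.0004 + 0.1521 + 0.0004 + 0.0081 = 0.3100
B_B = 1 / 0.3100 = 3.2258
Σp_Dᵢ² = 0.14² + 0.02² + 0.08² + 0.30² + 0.36² + 0.10² = 0.0196 + 0.0004 + 0.0064 + 0.0900 + 0.1296 + 0.0100 = 0.2560
B_D = 1 / 0.2560 = 3.9063
Highest B → broadest niche (most generalist): Species D (B = 3.91).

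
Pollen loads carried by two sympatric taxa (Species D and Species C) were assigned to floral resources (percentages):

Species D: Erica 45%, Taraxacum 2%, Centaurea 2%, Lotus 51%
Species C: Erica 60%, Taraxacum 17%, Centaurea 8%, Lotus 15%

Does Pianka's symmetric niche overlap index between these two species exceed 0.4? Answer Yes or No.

Convert percentages to proportions (divide by 100).
Σ p₁ᵢp₂ᵢ = 0.2700 + 0.0034 + 0.0016 + 0.0765 = 0.3515
Σp_1ᵢ² = 0.45² + 0.02² + 0.02² + 0.51² = 0.2025 + 0.0004 + 0.0004 + 0.2601 = 0.4634
Σp_2ᵢ² = 0.60² + 0.17² + 0.08² + 0.15² = 0.3600 + 0.0289 + 0.0064 + 0.0225 = 0.4178
O = 0.3515 / √(0.4634 × 0.4178) = 0.3515 / 0.44001 = 0.7988
O = 0.7988 > 0.4 → Yes.

Yes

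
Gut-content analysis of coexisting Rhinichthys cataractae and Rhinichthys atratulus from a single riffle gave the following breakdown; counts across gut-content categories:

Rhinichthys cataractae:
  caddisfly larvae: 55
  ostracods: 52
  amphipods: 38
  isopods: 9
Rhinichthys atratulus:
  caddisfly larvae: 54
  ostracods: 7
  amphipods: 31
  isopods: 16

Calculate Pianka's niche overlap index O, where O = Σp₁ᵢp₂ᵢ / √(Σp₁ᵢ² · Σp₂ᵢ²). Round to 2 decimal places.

0.85

Proportions for Rhinichthys cataractae (n=154): 55/154=0.3571, 52/154=0.3377, 38/154=0.2468, 9/154=0.0584
Proportions for Rhinichthys atratulus (n=108): 54/108=0.5000, 7/108=0.0648, 31/108=0.2870, 16/108=0.1481
Σ p₁ᵢp₂ᵢ = 0.178550 + 0.021883 + 0.070832 + 0.008649 = 0.279914
Σp_1ᵢ² = 0.3571² + 0.3377² + 0.2468² + 0.0584² = 0.127520 + 0.114041 + 0.060910 + 0.003411 = 0.305882
Σp_2ᵢ² = 0.5000² + 0.0648² + 0.2870² + 0.1481² = 0.250000 + 0.004199 + 0.082369 + 0.021934 = 0.358502
O = 0.279914 / √(0.305882 × 0.358502) = 0.279914 / 0.3311485 = 0.8453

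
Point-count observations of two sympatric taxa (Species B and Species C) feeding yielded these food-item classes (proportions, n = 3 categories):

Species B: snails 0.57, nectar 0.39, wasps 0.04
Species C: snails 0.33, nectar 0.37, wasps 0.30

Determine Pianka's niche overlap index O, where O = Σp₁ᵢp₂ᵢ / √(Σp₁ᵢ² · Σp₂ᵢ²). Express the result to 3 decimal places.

Σ p₁ᵢp₂ᵢ = 0.1881 + 0.1443 + 0.0120 = 0.3444
Σp_1ᵢ² = 0.57² + 0.39² + 0.04² = 0.3249 + 0.1521 + 0.0016 = 0.4786
Σp_2ᵢ² = 0.33² + 0.37² + 0.30² = 0.1089 + 0.1369 + 0.0900 = 0.3358
O = 0.3444 / √(0.4786 × 0.3358) = 0.3444 / 0.400891 = 0.85909

0.859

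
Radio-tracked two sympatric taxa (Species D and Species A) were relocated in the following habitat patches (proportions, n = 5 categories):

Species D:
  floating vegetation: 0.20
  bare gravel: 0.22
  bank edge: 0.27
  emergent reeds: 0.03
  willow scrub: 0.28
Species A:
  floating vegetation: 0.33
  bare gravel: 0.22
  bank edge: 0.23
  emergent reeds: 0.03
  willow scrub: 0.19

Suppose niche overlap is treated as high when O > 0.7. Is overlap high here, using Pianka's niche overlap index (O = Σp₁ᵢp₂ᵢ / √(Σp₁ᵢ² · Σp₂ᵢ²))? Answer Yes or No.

Yes

Σ p₁ᵢp₂ᵢ = 0.0660 + 0.0484 + 0.0621 + 0.0009 + 0.0532 = 0.2306
Σp_1ᵢ² = 0.20² + 0.22² + 0.27² + 0.03² + 0.28² = 0.0400 + 0.0484 + 0.0729 + 0.0009 + 0.0784 = 0.2406
Σp_2ᵢ² = 0.33² + 0.22² + 0.23² + 0.03² + 0.19² = 0.1089 + 0.0484 + 0.0529 + 0.0009 + 0.0361 = 0.2472
O = 0.2306 / √(0.2406 × 0.2472) = 0.2306 / 0.24388 = 0.9455
O = 0.9455 > 0.7 → Yes.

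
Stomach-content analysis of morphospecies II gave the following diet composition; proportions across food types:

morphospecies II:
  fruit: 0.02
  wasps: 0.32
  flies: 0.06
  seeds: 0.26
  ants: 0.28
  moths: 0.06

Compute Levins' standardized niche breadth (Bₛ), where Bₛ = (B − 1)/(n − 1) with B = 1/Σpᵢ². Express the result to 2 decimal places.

Σpᵢ² = 0.02² + 0.32² + 0.06² + 0.26² + 0.28² + 0.06² = 0.0004 + 0.1024 + 0.0036 + 0.0676 + 0.0784 + 0.0036 = 0.2560
B = 1 / 0.2560 = 3.9063
Bₛ = (B − 1)/(n − 1) = (3.9063 − 1)/(6 − 1) = 2.9063/5 = 0.5813

0.58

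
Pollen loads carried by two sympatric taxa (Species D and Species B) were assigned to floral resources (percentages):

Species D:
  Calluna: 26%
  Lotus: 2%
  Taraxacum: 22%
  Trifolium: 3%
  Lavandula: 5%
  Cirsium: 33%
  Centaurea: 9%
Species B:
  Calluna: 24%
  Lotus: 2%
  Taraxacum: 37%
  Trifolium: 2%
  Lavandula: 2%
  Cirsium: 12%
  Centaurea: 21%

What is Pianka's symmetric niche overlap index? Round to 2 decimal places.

Convert percentages to proportions (divide by 100).
Σ p₁ᵢp₂ᵢ = 0.0624 + 0.0004 + 0.0814 + 0.0006 + 0.0010 + 0.0396 + 0.0189 = 0.2043
Σp_1ᵢ² = 0.26² + 0.02² + 0.22² + 0.03² + 0.05² + 0.33² + 0.09² = 0.0676 + 0.0004 + 0.0484 + 0.0009 + 0.0025 + 0.1089 + 0.0081 = 0.2368
Σp_2ᵢ² = 0.24² + 0.02² + 0.37² + 0.02² + 0.02² + 0.12² + 0.21² = 0.0576 + 0.0004 + 0.1369 + 0.0004 + 0.0004 + 0.0144 + 0.0441 = 0.2542
O = 0.2043 / √(0.2368 × 0.2542) = 0.2043 / 0.24535 = 0.8327

0.83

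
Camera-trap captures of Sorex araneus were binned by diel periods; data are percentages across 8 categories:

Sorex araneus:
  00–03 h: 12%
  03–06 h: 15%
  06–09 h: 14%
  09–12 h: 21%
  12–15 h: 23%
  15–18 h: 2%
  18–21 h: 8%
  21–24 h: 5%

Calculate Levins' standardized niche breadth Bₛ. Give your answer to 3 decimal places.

0.735

Convert percentages to proportions (divide by 100).
Σpᵢ² = 0.12² + 0.15² + 0.14² + 0.21² + 0.23² + 0.02² + 0.08² + 0.05² = 0.0144 + 0.0225 + 0.0196 + 0.0441 + 0.0529 + 0.0004 + 0.0064 + 0.0025 = 0.1628
B = 1 / 0.1628 = 6.14251
Bₛ = (B − 1)/(n − 1) = (6.14251 − 1)/(8 − 1) = 5.14251/7 = 0.73464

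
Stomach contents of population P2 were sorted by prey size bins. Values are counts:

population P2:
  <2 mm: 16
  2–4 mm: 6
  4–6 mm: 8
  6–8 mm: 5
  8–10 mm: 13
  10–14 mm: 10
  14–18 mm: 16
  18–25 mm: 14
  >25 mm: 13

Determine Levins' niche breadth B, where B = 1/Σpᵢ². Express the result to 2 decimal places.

Proportions for population P2 (n=101): 16/101=0.1584, 6/101=0.0594, 8/101=0.0792, 5/101=0.0495, 13/101=0.1287, 10/101=0.0990, 16/101=0.1584, 14/101=0.1386, 13/101=0.1287
Σpᵢ² = 0.1584² + 0.0594² + 0.0792² + 0.0495² + 0.1287² + 0.0990² + 0.1584² + 0.1386² + 0.1287² = 0.025091 + 0.003528 + 0.006273 + 0.002450 + 0.016564 + 0.009801 + 0.025091 + 0.019210 + 0.016564 = 0.124572
B = 1 / 0.124572 = 8.0275

8.03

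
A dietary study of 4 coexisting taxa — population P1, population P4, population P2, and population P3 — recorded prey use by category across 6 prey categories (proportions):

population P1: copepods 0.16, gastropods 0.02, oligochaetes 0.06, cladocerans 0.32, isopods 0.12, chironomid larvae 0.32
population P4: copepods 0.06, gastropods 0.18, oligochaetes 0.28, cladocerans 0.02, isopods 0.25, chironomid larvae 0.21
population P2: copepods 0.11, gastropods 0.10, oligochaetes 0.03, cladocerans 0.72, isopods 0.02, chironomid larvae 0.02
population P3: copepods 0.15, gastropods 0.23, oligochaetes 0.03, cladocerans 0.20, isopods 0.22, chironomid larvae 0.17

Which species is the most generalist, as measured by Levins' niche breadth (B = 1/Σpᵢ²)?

Σp_P1ᵢ² = 0.16² + 0.02² + 0.06² + 0.32² + 0.12² + 0.32² = 0.0256 + 0.0004 + 0.0036 + 0.1024 + 0.0144 + 0.1024 = 0.2488
B_P1 = 1 / 0.2488 = 4.0193
Σp_P4ᵢ² = 0.06² + 0.18² + 0.28² + 0.02² + 0.25² + 0.21² = 0.0036 + 0.0324 + 0.0784 + 0.0004 + 0.0625 + 0.0441 = 0.2214
B_P4 = 1 / 0.2214 = 4.5167
Σp_P2ᵢ² = 0.11² + 0.10² + 0.03² + 0.72² + 0.02² + 0.02² = 0.0121 + 0.0100 + 0.0009 + 0.5184 + 0.0004 + 0.0004 = 0.5422
B_P2 = 1 / 0.5422 = 1.8443
Σp_P3ᵢ² = 0.15² + 0.23² + 0.03² + 0.20² + 0.22² + 0.17² = 0.0225 + 0.0529 + 0.0009 + 0.0400 + 0.0484 + 0.0289 = 0.1936
B_P3 = 1 / 0.1936 = 5.1653
Highest B → broadest niche (most generalist): population P3 (B = 5.17).

population P3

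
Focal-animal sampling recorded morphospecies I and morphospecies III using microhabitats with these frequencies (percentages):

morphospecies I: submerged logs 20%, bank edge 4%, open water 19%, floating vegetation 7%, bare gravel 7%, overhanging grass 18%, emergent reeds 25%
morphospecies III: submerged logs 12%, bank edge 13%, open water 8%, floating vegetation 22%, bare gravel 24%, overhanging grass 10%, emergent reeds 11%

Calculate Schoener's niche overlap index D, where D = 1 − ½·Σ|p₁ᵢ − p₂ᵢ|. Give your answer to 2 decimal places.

Convert percentages to proportions (divide by 100).
Σ|p₁ᵢ − p₂ᵢ| = 0.08 + 0.09 + 0.11 + 0.15 + 0.17 + 0.08 + 0.14 = 0.82
D = 1 − ½ × 0.82 = 1 − 0.410 = 0.5900

0.59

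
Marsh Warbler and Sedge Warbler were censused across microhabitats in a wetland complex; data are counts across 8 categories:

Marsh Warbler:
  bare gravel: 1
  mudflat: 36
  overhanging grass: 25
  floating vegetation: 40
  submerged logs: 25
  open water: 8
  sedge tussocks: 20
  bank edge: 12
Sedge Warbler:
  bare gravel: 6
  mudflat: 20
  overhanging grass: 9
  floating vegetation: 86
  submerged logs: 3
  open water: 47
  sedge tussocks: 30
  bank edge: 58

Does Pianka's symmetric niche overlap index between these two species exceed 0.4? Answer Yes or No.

Proportions for Marsh Warbler (n=167): 1/167=0.0060, 36/167=0.2156, 25/167=0.1497, 40/167=0.2395, 25/167=0.1497, 8/167=0.0479, 20/167=0.1198, 12/167=0.0719
Proportions for Sedge Warbler (n=259): 6/259=0.0232, 20/259=0.0772, 9/259=0.0347, 86/259=0.3320, 3/259=0.0116, 47/259=0.1815, 30/259=0.1158, 58/259=0.2239
Σ p₁ᵢp₂ᵢ = 0.000139 + 0.016644 + 0.005195 + 0.079514 + 0.001737 + 0.008694 + 0.013873 + 0.016098 = 0.141894
Σp_1ᵢ² = 0.0060² + 0.2156² + 0.1497² + 0.2395² + 0.1497² + 0.0479² + 0.1198² + 0.0719² = 0.000036 + 0.046483 + 0.022410 + 0.057360 + 0.022410 + 0.002294 + 0.014352 + 0.005170 = 0.170515
Σp_2ᵢ² = 0.0232² + 0.0772² + 0.0347² + 0.3320² + 0.0116² + 0.1815² + 0.1158² + 0.2239² = 0.000538 + 0.005960 + 0.001204 + 0.110224 + 0.000135 + 0.032942 + 0.013410 + 0.050131 = 0.214544
O = 0.141894 / √(0.170515 × 0.214544) = 0.141894 / 0.1912668 = 0.7419
O = 0.7419 > 0.4 → Yes.

Yes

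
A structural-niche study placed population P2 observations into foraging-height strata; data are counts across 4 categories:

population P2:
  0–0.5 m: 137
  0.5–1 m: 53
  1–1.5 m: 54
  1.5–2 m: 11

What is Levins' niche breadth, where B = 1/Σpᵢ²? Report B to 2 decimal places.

2.64

Proportions for population P2 (n=255): 137/255=0.5373, 53/255=0.2078, 54/255=0.2118, 11/255=0.0431
Σpᵢ² = 0.5373² + 0.2078² + 0.2118² + 0.0431² = 0.288691 + 0.043181 + 0.044859 + 0.001858 = 0.378589
B = 1 / 0.378589 = 2.6414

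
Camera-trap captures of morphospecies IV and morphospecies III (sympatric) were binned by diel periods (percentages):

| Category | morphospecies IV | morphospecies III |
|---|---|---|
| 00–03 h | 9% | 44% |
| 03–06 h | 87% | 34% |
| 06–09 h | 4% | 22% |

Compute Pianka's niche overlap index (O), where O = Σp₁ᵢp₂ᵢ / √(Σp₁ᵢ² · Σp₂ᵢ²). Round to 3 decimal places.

Convert percentages to proportions (divide by 100).
Σ p₁ᵢp₂ᵢ = 0.0396 + 0.2958 + 0.0088 = 0.3442
Σp_1ᵢ² = 0.09² + 0.87² + 0.04² = 0.0081 + 0.7569 + 0.0016 = 0.7666
Σp_2ᵢ² = 0.44² + 0.34² + 0.22² = 0.1936 + 0.1156 + 0.0484 = 0.3576
O = 0.3442 / √(0.7666 × 0.3576) = 0.3442 / 0.523580 = 0.65740

0.657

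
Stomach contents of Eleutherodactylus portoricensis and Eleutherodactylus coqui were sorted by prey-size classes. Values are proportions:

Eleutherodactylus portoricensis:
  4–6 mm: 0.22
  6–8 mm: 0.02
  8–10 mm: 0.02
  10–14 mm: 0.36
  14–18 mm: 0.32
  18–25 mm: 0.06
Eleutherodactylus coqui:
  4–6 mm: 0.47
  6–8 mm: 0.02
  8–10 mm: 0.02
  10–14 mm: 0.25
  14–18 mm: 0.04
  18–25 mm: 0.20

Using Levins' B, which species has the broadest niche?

Eleutherodactylus portoricensis

Σp_portᵢ² = 0.22² + 0.02² + 0.02² + 0.36² + 0.32² + 0.06² = 0.0484 + 0.0004 + 0.0004 + 0.1296 + 0.1024 + 0.0036 = 0.2848
B_port = 1 / 0.2848 = 3.5112
Σp_coquᵢ² = 0.47² + 0.02² + 0.02² + 0.25² + 0.04² + 0.20² = 0.2209 + 0.0004 + 0.0004 + 0.0625 + 0.0016 + 0.0400 = 0.3258
B_coqu = 1 / 0.3258 = 3.0694
Highest B → broadest niche (most generalist): Eleutherodactylus portoricensis (B = 3.51).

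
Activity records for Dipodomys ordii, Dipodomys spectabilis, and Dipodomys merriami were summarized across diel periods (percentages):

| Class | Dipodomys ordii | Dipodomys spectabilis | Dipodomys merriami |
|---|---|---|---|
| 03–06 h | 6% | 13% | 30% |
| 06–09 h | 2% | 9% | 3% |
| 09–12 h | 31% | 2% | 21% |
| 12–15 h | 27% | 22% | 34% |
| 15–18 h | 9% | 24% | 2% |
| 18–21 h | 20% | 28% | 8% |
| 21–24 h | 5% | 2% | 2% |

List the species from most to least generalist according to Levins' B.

Convert percentages to proportions (divide by 100).
Σp_ordiᵢ² = 0.06² + 0.02² + 0.31² + 0.27² + 0.09² + 0.20² + 0.05² = 0.0036 + 0.0004 + 0.0961 + 0.0729 + 0.0081 + 0.0400 + 0.0025 = 0.2236
B_ordi = 1 / 0.2236 = 4.4723
Σp_specᵢ² = 0.13² + 0.09² + 0.02² + 0.22² + 0.24² + 0.28² + 0.02² = 0.0169 + 0.0081 + 0.0004 + 0.0484 + 0.0576 + 0.0784 + 0.0004 = 0.2102
B_spec = 1 / 0.2102 = 4.7574
Σp_merrᵢ² = 0.30² + 0.03² + 0.21² + 0.34² + 0.02² + 0.08² + 0.02² = 0.0900 + 0.0009 + 0.0441 + 0.1156 + 0.0004 + 0.0064 + 0.0004 = 0.2578
B_merr = 1 / 0.2578 = 3.8790
Ranking by B (broadest → narrowest): Dipodomys spectabilis (4.76) > Dipodomys ordii (4.47) > Dipodomys merriami (3.88)

Dipodomys spectabilis > Dipodomys ordii > Dipodomys merriami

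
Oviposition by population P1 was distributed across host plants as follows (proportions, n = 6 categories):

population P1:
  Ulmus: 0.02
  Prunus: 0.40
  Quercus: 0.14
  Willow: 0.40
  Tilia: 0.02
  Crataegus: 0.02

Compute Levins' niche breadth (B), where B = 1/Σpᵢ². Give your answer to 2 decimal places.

2.93

Σpᵢ² = 0.02² + 0.40² + 0.14² + 0.40² + 0.02² + 0.02² = 0.0004 + 0.1600 + 0.0196 + 0.1600 + 0.0004 + 0.0004 = 0.3408
B = 1 / 0.3408 = 2.9343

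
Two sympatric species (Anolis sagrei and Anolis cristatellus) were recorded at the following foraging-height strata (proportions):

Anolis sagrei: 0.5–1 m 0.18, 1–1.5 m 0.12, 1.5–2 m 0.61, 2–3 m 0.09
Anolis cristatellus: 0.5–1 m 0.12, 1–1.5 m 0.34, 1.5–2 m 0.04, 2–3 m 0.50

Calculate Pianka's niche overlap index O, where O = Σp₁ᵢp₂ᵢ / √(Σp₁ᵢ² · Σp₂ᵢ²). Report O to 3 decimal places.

0.327

Σ p₁ᵢp₂ᵢ = 0.0216 + 0.0408 + 0.0244 + 0.0450 = 0.1318
Σp_1ᵢ² = 0.18² + 0.12² + 0.61² + 0.09² = 0.0324 + 0.0144 + 0.3721 + 0.0081 = 0.4270
Σp_2ᵢ² = 0.12² + 0.34² + 0.04² + 0.50² = 0.0144 + 0.1156 + 0.0016 + 0.2500 = 0.3816
O = 0.1318 / √(0.4270 × 0.3816) = 0.1318 / 0.403662 = 0.32651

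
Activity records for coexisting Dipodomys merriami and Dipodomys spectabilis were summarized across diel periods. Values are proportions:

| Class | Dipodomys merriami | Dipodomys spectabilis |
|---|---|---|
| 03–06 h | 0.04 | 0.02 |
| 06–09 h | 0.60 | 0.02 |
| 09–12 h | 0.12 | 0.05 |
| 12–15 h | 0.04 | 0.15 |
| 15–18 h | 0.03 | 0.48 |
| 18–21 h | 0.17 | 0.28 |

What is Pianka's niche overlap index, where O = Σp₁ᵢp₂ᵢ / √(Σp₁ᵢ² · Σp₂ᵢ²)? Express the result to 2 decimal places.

Σ p₁ᵢp₂ᵢ = 0.0008 + 0.0120 + 0.0060 + 0.0060 + 0.0144 + 0.0476 = 0.0868
Σp_1ᵢ² = 0.04² + 0.60² + 0.12² + 0.04² + 0.03² + 0.17² = 0.0016 + 0.3600 + 0.0144 + 0.0016 + 0.0009 + 0.0289 = 0.4074
Σp_2ᵢ² = 0.02² + 0.02² + 0.05² + 0.15² + 0.48² + 0.28² = 0.0004 + 0.0004 + 0.0025 + 0.0225 + 0.2304 + 0.0784 = 0.3346
O = 0.0868 / √(0.4074 × 0.3346) = 0.0868 / 0.36921 = 0.2351

0.24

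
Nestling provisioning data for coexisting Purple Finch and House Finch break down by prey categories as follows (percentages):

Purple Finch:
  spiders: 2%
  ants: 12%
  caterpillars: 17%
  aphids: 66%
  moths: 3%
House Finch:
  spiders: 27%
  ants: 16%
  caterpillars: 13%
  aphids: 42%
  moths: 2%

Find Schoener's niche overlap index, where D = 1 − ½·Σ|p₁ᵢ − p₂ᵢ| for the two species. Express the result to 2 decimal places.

Convert percentages to proportions (divide by 100).
Σ|p₁ᵢ − p₂ᵢ| = 0.25 + 0.04 + 0.04 + 0.24 + 0.01 = 0.58
D = 1 − ½ × 0.58 = 1 − 0.290 = 0.7100

0.71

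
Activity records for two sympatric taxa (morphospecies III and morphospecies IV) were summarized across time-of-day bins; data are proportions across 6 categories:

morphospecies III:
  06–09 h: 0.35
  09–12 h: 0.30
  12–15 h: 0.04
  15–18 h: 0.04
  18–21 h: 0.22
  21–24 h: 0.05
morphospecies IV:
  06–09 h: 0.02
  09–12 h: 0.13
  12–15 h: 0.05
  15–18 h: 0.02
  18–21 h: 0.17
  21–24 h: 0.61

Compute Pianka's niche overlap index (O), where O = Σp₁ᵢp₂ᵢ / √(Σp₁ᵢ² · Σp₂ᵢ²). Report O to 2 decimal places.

Σ p₁ᵢp₂ᵢ = 0.0070 + 0.0390 + 0.0020 + 0.0008 + 0.0374 + 0.0305 = 0.1167
Σp_1ᵢ² = 0.35² + 0.30² + 0.04² + 0.04² + 0.22² + 0.05² = 0.1225 + 0.0900 + 0.0016 + 0.0016 + 0.0484 + 0.0025 = 0.2666
Σp_2ᵢ² = 0.02² + 0.13² + 0.05² + 0.02² + 0.17² + 0.61² = 0.0004 + 0.0169 + 0.0025 + 0.0004 + 0.0289 + 0.3721 = 0.4212
O = 0.1167 / √(0.2666 × 0.4212) = 0.1167 / 0.33510 = 0.3483

0.35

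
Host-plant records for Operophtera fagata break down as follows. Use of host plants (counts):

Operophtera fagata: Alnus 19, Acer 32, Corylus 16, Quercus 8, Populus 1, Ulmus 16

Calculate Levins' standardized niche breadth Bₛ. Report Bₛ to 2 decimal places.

0.66

Proportions for Operophtera fagata (n=92): 19/92=0.2065, 32/92=0.3478, 16/92=0.1739, 8/92=0.0870, 1/92=0.0109, 16/92=0.1739
Σpᵢ² = 0.2065² + 0.3478² + 0.1739² + 0.0870² + 0.0109² + 0.1739² = 0.042642 + 0.120965 + 0.030241 + 0.007569 + 0.000119 + 0.030241 = 0.231777
B = 1 / 0.231777 = 4.3145
Bₛ = (B − 1)/(n − 1) = (4.3145 − 1)/(6 − 1) = 3.3145/5 = 0.6629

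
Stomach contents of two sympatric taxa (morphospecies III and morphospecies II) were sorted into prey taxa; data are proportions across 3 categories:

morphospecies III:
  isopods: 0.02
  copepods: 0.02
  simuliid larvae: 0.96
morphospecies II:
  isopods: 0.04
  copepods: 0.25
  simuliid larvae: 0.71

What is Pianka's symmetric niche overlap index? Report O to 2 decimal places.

Σ p₁ᵢp₂ᵢ = 0.0008 + 0.0050 + 0.6816 = 0.6874
Σp_1ᵢ² = 0.02² + 0.02² + 0.96² = 0.0004 + 0.0004 + 0.9216 = 0.9224
Σp_2ᵢ² = 0.04² + 0.25² + 0.71² = 0.0016 + 0.0625 + 0.5041 = 0.5682
O = 0.6874 / √(0.9224 × 0.5682) = 0.6874 / 0.72395 = 0.9495

0.95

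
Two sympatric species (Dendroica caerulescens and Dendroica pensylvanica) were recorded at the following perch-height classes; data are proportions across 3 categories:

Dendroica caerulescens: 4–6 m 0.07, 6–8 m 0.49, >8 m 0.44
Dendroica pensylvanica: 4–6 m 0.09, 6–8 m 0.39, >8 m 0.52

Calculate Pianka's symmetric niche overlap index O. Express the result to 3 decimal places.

0.981

Σ p₁ᵢp₂ᵢ = 0.0063 + 0.1911 + 0.2288 = 0.4262
Σp_1ᵢ² = 0.07² + 0.49² + 0.44² = 0.0049 + 0.2401 + 0.1936 = 0.4386
Σp_2ᵢ² = 0.09² + 0.39² + 0.52² = 0.0081 + 0.1521 + 0.2704 = 0.4306
O = 0.4262 / √(0.4386 × 0.4306) = 0.4262 / 0.434582 = 0.98071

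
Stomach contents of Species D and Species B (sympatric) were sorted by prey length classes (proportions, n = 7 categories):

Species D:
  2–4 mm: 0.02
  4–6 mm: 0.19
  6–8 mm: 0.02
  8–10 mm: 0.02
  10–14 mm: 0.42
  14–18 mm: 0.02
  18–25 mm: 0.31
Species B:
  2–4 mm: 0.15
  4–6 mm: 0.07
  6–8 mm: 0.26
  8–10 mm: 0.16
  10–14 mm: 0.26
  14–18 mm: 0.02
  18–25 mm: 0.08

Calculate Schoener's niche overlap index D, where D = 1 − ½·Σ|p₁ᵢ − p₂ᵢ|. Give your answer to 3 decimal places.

Σ|p₁ᵢ − p₂ᵢ| = 0.13 + 0.12 + 0.24 + 0.14 + 0.16 + 0.00 + 0.23 = 1.02
D = 1 − ½ × 1.02 = 1 − 0.510 = 0.49000

0.490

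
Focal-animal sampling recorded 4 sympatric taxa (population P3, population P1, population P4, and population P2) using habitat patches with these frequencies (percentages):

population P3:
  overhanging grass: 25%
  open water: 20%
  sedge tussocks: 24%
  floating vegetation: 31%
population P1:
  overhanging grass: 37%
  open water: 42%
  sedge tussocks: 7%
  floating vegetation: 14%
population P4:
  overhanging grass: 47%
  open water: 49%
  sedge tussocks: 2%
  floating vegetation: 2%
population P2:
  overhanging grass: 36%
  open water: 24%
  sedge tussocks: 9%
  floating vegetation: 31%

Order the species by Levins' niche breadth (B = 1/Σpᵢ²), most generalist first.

population P3 > population P2 > population P1 > population P4

Convert percentages to proportions (divide by 100).
Σp_P3ᵢ² = 0.25² + 0.20² + 0.24² + 0.31² = 0.0625 + 0.0400 + 0.0576 + 0.0961 = 0.2562
B_P3 = 1 / 0.2562 = 3.9032
Σp_P1ᵢ² = 0.37² + 0.42² + 0.07² + 0.14² = 0.1369 + 0.1764 + 0.0049 + 0.0196 = 0.3378
B_P1 = 1 / 0.3378 = 2.9603
Σp_P4ᵢ² = 0.47² + 0.49² + 0.02² + 0.02² = 0.2209 + 0.2401 + 0.0004 + 0.0004 = 0.4618
B_P4 = 1 / 0.4618 = 2.1654
Σp_P2ᵢ² = 0.36² + 0.24² + 0.09² + 0.31² = 0.1296 + 0.0576 + 0.0081 + 0.0961 = 0.2914
B_P2 = 1 / 0.2914 = 3.4317
Ranking by B (broadest → narrowest): population P3 (3.90) > population P2 (3.43) > population P1 (2.96) > population P4 (2.17)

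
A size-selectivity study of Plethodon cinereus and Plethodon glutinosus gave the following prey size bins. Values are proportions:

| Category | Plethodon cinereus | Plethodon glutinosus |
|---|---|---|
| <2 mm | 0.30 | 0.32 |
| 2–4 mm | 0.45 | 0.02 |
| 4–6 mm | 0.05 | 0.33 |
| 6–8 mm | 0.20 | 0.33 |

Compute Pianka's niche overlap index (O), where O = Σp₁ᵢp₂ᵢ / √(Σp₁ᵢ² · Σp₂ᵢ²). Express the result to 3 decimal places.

0.572

Σ p₁ᵢp₂ᵢ = 0.0960 + 0.0090 + 0.0165 + 0.0660 = 0.1875
Σp_1ᵢ² = 0.30² + 0.45² + 0.05² + 0.20² = 0.0900 + 0.2025 + 0.0025 + 0.0400 = 0.3350
Σp_2ᵢ² = 0.32² + 0.02² + 0.33² + 0.33² = 0.1024 + 0.0004 + 0.1089 + 0.1089 = 0.3206
O = 0.1875 / √(0.3350 × 0.3206) = 0.1875 / 0.327721 = 0.57213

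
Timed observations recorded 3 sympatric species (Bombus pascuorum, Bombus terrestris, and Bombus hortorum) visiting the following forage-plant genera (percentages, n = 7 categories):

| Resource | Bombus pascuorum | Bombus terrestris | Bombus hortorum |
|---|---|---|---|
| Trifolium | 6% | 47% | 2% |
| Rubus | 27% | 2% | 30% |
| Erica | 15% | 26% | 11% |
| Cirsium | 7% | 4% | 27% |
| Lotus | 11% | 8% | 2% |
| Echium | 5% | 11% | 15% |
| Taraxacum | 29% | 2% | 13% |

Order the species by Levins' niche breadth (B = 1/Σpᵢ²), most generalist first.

Bombus pascuorum > Bombus hortorum > Bombus terrestris

Convert percentages to proportions (divide by 100).
Σp_pascᵢ² = 0.06² + 0.27² + 0.15² + 0.07² + 0.11² + 0.05² + 0.29² = 0.0036 + 0.0729 + 0.0225 + 0.0049 + 0.0121 + 0.0025 + 0.0841 = 0.2026
B_pasc = 1 / 0.2026 = 4.9358
Σp_terrᵢ² = 0.47² + 0.02² + 0.26² + 0.04² + 0.08² + 0.11² + 0.02² = 0.2209 + 0.0004 + 0.0676 + 0.0016 + 0.0064 + 0.0121 + 0.0004 = 0.3094
B_terr = 1 / 0.3094 = 3.2321
Σp_hortᵢ² = 0.02² + 0.30² + 0.11² + 0.27² + 0.02² + 0.15² + 0.13² = 0.0004 + 0.0900 + 0.0121 + 0.0729 + 0.0004 + 0.0225 + 0.0169 = 0.2152
B_hort = 1 / 0.2152 = 4.6468
Ranking by B (broadest → narrowest): Bombus pascuorum (4.94) > Bombus hortorum (4.65) > Bombus terrestris (3.23)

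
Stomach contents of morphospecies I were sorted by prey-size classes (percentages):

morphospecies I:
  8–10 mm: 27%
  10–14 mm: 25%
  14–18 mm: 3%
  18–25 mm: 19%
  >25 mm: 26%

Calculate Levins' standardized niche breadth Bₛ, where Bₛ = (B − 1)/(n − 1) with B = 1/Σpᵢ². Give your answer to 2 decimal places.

Convert percentages to proportions (divide by 100).
Σpᵢ² = 0.27² + 0.25² + 0.03² + 0.19² + 0.26² = 0.0729 + 0.0625 + 0.0009 + 0.0361 + 0.0676 = 0.2400
B = 1 / 0.2400 = 4.1667
Bₛ = (B − 1)/(n − 1) = (4.1667 − 1)/(5 − 1) = 3.1667/4 = 0.7917

0.79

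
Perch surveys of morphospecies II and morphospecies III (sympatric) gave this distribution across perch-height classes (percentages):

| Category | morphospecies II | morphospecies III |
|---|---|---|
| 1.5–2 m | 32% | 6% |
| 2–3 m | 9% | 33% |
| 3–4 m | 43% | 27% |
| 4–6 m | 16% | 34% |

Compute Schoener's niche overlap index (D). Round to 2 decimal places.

Convert percentages to proportions (divide by 100).
Σ|p₁ᵢ − p₂ᵢ| = 0.26 + 0.24 + 0.16 + 0.18 = 0.84
D = 1 − ½ × 0.84 = 1 − 0.420 = 0.5800

0.58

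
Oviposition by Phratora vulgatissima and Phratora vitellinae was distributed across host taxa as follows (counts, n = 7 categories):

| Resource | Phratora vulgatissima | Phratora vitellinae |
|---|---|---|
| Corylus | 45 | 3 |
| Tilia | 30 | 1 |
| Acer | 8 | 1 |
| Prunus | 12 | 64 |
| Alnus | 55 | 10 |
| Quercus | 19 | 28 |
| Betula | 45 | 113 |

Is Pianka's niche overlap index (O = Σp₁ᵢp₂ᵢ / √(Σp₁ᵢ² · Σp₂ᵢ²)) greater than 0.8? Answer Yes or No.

Proportions for Phratora vulgatissima (n=214): 45/214=0.2103, 30/214=0.1402, 8/214=0.0374, 12/214=0.0561, 55/214=0.2570, 19/214=0.0888, 45/214=0.2103
Proportions for Phratora vitellinae (n=220): 3/220=0.0136, 1/220=0.0045, 1/220=0.0045, 64/220=0.2909, 10/220=0.0455, 28/220=0.1273, 113/220=0.5136
Σ p₁ᵢp₂ᵢ = 0.002860 + 0.000631 + 0.000168 + 0.016319 + 0.011694 + 0.011304 + 0.108010 = 0.150986
Σp_1ᵢ² = 0.2103² + 0.1402² + 0.0374² + 0.0561² + 0.2570² + 0.0888² + 0.2103² = 0.044226 + 0.019656 + 0.001399 + 0.003147 + 0.066049 + 0.007885 + 0.044226 = 0.186588
Σp_2ᵢ² = 0.0136² + 0.0045² + 0.0045² + 0.2909² + 0.0455² + 0.1273² + 0.5136² = 0.000185 + 0.000020 + 0.000020 + 0.084623 + 0.002070 + 0.016205 + 0.263785 = 0.366908
O = 0.150986 / √(0.186588 × 0.366908) = 0.150986 / 0.2616498 = 0.5771
O = 0.5771 < 0.8 → No.

No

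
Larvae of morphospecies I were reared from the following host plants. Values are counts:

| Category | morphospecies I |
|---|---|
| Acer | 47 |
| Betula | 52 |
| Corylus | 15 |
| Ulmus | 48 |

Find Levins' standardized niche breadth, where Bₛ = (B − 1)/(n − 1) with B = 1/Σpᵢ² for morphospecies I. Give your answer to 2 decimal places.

0.84

Proportions for morphospecies I (n=162): 47/162=0.2901, 52/162=0.3210, 15/162=0.0926, 48/162=0.2963
Σpᵢ² = 0.2901² + 0.3210² + 0.0926² + 0.2963² = 0.084158 + 0.103041 + 0.008575 + 0.087794 = 0.283568
B = 1 / 0.283568 = 3.5265
Bₛ = (B − 1)/(n − 1) = (3.5265 − 1)/(4 − 1) = 2.5265/3 = 0.8422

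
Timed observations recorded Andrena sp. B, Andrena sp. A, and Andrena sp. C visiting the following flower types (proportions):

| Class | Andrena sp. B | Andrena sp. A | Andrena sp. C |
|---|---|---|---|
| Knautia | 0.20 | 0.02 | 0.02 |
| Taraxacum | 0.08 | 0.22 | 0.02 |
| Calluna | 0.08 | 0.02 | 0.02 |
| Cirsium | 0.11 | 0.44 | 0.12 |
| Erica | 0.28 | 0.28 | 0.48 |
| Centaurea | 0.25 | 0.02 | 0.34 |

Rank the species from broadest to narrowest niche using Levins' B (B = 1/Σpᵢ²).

Andrena sp. B > Andrena sp. A > Andrena sp. C

Σp_Bᵢ² = 0.20² + 0.08² + 0.08² + 0.11² + 0.28² + 0.25² = 0.0400 + 0.0064 + 0.0064 + 0.0121 + 0.0784 + 0.0625 = 0.2058
B_B = 1 / 0.2058 = 4.8591
Σp_Aᵢ² = 0.02² + 0.22² + 0.02² + 0.44² + 0.28² + 0.02² = 0.0004 + 0.0484 + 0.0004 + 0.1936 + 0.0784 + 0.0004 = 0.3216
B_A = 1 / 0.3216 = 3.1095
Σp_Cᵢ² = 0.02² + 0.02² + 0.02² + 0.12² + 0.48² + 0.34² = 0.0004 + 0.0004 + 0.0004 + 0.0144 + 0.2304 + 0.1156 = 0.3616
B_C = 1 / 0.3616 = 2.7655
Ranking by B (broadest → narrowest): Andrena sp. B (4.86) > Andrena sp. A (3.11) > Andrena sp. C (2.77)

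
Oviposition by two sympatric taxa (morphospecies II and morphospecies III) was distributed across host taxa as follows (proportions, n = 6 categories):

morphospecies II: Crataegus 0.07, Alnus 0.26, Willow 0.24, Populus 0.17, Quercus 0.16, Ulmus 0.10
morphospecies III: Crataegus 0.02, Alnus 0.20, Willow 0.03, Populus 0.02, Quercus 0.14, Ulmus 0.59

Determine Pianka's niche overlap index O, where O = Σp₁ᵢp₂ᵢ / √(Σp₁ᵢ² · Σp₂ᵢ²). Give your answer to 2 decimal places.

Σ p₁ᵢp₂ᵢ = 0.0014 + 0.0520 + 0.0072 + 0.0034 + 0.0224 + 0.0590 = 0.1454
Σp_1ᵢ² = 0.07² + 0.26² + 0.24² + 0.17² + 0.16² + 0.10² = 0.0049 + 0.0676 + 0.0576 + 0.0289 + 0.0256 + 0.0100 = 0.1946
Σp_2ᵢ² = 0.02² + 0.20² + 0.03² + 0.02² + 0.14² + 0.59² = 0.0004 + 0.0400 + 0.0009 + 0.0004 + 0.0196 + 0.3481 = 0.4094
O = 0.1454 / √(0.1946 × 0.4094) = 0.1454 / 0.28226 = 0.5151

0.52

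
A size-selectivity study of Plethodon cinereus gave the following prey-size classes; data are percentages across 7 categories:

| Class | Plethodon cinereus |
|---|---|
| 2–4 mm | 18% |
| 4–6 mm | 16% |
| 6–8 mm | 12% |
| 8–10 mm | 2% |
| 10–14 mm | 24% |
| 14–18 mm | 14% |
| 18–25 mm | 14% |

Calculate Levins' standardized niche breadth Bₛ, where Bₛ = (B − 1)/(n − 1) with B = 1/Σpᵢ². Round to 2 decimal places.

0.82

Convert percentages to proportions (divide by 100).
Σpᵢ² = 0.18² + 0.16² + 0.12² + 0.02² + 0.24² + 0.14² + 0.14² = 0.0324 + 0.0256 + 0.0144 + 0.0004 + 0.0576 + 0.0196 + 0.0196 = 0.1696
B = 1 / 0.1696 = 5.8962
Bₛ = (B − 1)/(n − 1) = (5.8962 − 1)/(7 − 1) = 4.8962/6 = 0.8160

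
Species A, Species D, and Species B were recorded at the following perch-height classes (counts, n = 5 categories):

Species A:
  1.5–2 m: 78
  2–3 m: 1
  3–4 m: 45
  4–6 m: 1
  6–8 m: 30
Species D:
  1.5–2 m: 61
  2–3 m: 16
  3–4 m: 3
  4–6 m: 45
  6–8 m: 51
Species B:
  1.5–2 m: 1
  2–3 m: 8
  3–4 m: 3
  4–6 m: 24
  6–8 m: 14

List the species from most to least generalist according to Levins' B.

Proportions for Species A (n=155): 78/155=0.5032, 1/155=0.0065, 45/155=0.2903, 1/155=0.0065, 30/155=0.1935
Proportions for Species D (n=176): 61/176=0.3466, 16/176=0.0909, 3/176=0.0170, 45/176=0.2557, 51/176=0.2898
Proportions for Species B (n=50): 1/50=0.0200, 8/50=0.1600, 3/50=0.0600, 24/50=0.4800, 14/50=0.2800
Σp_Aᵢ² = 0.5032² + 0.0065² + 0.2903² + 0.0065² + 0.1935² = 0.253210 + 0.000042 + 0.084274 + 0.000042 + 0.037442 = 0.375010
B_A = 1 / 0.375010 = 2.6666
Σp_Dᵢ² = 0.3466² + 0.0909² + 0.0170² + 0.2557² + 0.2898² = 0.120132 + 0.008263 + 0.000289 + 0.065382 + 0.083984 = 0.278050
B_D = 1 / 0.278050 = 3.5965
Σp_Bᵢ² = 0.0200² + 0.1600² + 0.0600² + 0.4800² + 0.2800² = 0.000400 + 0.025600 + 0.003600 + 0.230400 + 0.078400 = 0.338400
B_B = 1 / 0.338400 = 2.9551
Ranking by B (broadest → narrowest): Species D (3.60) > Species B (2.96) > Species A (2.67)

Species D > Species B > Species A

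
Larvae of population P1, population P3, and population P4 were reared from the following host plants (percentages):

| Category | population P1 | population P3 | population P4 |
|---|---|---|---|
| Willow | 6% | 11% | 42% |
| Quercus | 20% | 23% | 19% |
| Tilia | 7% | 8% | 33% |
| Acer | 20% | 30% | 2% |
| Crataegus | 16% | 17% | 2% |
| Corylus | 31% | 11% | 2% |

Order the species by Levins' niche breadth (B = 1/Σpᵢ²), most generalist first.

population P3 > population P1 > population P4

Convert percentages to proportions (divide by 100).
Σp_P1ᵢ² = 0.06² + 0.20² + 0.07² + 0.20² + 0.16² + 0.31² = 0.0036 + 0.0400 + 0.0049 + 0.0400 + 0.0256 + 0.0961 = 0.2102
B_P1 = 1 / 0.2102 = 4.7574
Σp_P3ᵢ² = 0.11² + 0.23² + 0.08² + 0.30² + 0.17² + 0.11² = 0.0121 + 0.0529 + 0.0064 + 0.0900 + 0.0289 + 0.0121 = 0.2024
B_P3 = 1 / 0.2024 = 4.9407
Σp_P4ᵢ² = 0.42² + 0.19² + 0.33² + 0.02² + 0.02² + 0.02² = 0.1764 + 0.0361 + 0.1089 + 0.0004 + 0.0004 + 0.0004 = 0.3226
B_P4 = 1 / 0.3226 = 3.0998
Ranking by B (broadest → narrowest): population P3 (4.94) > population P1 (4.76) > population P4 (3.10)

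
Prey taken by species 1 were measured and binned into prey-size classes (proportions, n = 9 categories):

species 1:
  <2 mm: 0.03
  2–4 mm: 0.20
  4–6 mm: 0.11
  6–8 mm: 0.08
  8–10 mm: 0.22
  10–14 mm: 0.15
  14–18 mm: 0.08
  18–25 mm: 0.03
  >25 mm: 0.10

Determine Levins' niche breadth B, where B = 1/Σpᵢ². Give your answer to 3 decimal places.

Σpᵢ² = 0.03² + 0.20² + 0.11² + 0.08² + 0.22² + 0.15² + 0.08² + 0.03² + 0.10² = 0.0009 + 0.0400 + 0.0121 + 0.0064 + 0.0484 + 0.0225 + 0.0064 + 0.0009 + 0.0100 = 0.1476
B = 1 / 0.1476 = 6.77507

6.775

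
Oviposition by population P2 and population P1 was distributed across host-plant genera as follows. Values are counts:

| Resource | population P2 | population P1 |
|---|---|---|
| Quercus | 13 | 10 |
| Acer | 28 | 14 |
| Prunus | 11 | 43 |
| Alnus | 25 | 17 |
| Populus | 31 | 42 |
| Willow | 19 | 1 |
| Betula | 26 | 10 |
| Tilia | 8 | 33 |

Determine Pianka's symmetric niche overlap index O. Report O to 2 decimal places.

0.73

Proportions for population P2 (n=161): 13/161=0.0807, 28/161=0.1739, 11/161=0.0683, 25/161=0.1553, 31/161=0.1925, 19/161=0.1180, 26/161=0.1615, 8/161=0.0497
Proportions for population P1 (n=170): 10/170=0.0588, 14/170=0.0824, 43/170=0.2529, 17/170=0.1000, 42/170=0.2471, 1/170=0.0059, 10/170=0.0588, 33/170=0.1941
Σ p₁ᵢp₂ᵢ = 0.004745 + 0.014329 + 0.017273 + 0.015530 + 0.047567 + 0.000696 + 0.009496 + 0.009647 = 0.119283
Σp_1ᵢ² = 0.0807² + 0.1739² + 0.0683² + 0.1553² + 0.1925² + 0.1180² + 0.1615² + 0.0497² = 0.006512 + 0.030241 + 0.004665 + 0.024118 + 0.037056 + 0.013924 + 0.026082 + 0.002470 = 0.145068
Σp_2ᵢ² = 0.0588² + 0.0824² + 0.2529² + 0.1000² + 0.2471² + 0.0059² + 0.0588² + 0.1941² = 0.003457 + 0.006790 + 0.063958 + 0.010000 + 0.061058 + 0.000035 + 0.003457 + 0.037675 = 0.186430
O = 0.119283 / √(0.145068 × 0.186430) = 0.119283 / 0.1644537 = 0.7253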